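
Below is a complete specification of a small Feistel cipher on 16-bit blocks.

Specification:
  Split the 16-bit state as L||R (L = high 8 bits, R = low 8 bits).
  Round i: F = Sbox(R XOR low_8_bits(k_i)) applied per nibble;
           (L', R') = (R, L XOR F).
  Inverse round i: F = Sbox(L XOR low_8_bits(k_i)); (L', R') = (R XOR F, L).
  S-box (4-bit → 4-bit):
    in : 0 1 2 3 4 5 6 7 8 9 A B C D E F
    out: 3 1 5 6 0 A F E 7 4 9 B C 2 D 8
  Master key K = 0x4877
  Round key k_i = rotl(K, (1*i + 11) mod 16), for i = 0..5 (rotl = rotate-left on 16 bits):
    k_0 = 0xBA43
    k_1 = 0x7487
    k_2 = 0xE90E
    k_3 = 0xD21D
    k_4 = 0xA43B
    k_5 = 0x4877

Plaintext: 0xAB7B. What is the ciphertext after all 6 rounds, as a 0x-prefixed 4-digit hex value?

0x7F2B

s_0 = plaintext = 0xAB7B
s_1 = Round(s_0, k_0) = 0x7BCC
s_2 = Round(s_1, k_1) = 0xCC70
s_3 = Round(s_2, k_2) = 0x7021
s_4 = Round(s_3, k_3) = 0x211C
s_5 = Round(s_4, k_4) = 0x1C7F
s_6 = Round(s_5, k_5) = 0x7F2B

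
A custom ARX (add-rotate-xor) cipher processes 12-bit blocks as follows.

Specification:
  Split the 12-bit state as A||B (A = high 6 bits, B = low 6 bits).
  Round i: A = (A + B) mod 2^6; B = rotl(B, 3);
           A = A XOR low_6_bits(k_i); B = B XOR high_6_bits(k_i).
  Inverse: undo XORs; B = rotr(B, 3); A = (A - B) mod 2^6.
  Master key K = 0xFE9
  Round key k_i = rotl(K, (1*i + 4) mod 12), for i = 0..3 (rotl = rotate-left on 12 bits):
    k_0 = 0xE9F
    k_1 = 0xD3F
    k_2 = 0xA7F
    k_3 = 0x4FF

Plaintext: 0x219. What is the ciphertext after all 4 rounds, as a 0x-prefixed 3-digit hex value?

0x324

s_0 = plaintext = 0x219
s_1 = Round(s_0, k_0) = 0xFB1
s_2 = Round(s_1, k_1) = 0x43A
s_3 = Round(s_2, k_2) = 0xD7E
s_4 = Round(s_3, k_3) = 0x324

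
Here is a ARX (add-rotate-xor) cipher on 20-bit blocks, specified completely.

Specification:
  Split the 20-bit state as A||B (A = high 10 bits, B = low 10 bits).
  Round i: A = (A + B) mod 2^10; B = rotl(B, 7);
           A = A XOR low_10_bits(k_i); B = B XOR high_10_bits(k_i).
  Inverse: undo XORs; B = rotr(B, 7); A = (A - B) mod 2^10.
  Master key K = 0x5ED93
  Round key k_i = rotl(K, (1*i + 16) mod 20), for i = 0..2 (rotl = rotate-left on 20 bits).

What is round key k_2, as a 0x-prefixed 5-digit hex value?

K = 0x5ED93
k_0 = rotl(K, (1*0+16) mod 20) = rotl(K, 16) = 0x35ED9
k_1 = rotl(K, (1*1+16) mod 20) = rotl(K, 17) = 0x6BDB2
k_2 = rotl(K, (1*2+16) mod 20) = rotl(K, 18) = 0xD7B64

0xD7B64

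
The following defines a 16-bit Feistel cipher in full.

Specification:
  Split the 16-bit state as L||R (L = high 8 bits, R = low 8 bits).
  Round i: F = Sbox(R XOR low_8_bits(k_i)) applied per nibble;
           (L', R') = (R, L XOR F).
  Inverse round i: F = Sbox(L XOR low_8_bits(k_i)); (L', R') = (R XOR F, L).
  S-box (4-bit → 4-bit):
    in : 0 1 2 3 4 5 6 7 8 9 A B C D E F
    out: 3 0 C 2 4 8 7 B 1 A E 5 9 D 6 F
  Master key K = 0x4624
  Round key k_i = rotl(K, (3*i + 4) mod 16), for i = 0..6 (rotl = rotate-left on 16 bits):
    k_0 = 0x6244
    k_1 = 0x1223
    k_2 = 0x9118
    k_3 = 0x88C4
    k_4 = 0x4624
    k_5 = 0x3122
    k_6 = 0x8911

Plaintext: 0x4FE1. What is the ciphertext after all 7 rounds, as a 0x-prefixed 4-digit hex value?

0xD132

s_0 = plaintext = 0x4FE1
s_1 = Round(s_0, k_0) = 0xE1A7
s_2 = Round(s_1, k_1) = 0xA7F5
s_3 = Round(s_2, k_2) = 0xF5CA
s_4 = Round(s_3, k_3) = 0xCAC3
s_5 = Round(s_4, k_4) = 0xC3A1
s_6 = Round(s_5, k_5) = 0xA1D1
s_7 = Round(s_6, k_6) = 0xD132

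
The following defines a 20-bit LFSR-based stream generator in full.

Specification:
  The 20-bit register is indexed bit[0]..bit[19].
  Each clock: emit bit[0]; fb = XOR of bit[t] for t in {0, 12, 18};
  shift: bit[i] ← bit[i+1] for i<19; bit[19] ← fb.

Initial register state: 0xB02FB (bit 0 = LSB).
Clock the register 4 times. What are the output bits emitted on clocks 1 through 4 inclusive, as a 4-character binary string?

1101

reg_0 = 0xB02FB
clock 1: out=1, reg = 0xD817D
clock 2: out=1, reg = 0x6C0BE
clock 3: out=0, reg = 0xB605F
clock 4: out=1, reg = 0xDB02F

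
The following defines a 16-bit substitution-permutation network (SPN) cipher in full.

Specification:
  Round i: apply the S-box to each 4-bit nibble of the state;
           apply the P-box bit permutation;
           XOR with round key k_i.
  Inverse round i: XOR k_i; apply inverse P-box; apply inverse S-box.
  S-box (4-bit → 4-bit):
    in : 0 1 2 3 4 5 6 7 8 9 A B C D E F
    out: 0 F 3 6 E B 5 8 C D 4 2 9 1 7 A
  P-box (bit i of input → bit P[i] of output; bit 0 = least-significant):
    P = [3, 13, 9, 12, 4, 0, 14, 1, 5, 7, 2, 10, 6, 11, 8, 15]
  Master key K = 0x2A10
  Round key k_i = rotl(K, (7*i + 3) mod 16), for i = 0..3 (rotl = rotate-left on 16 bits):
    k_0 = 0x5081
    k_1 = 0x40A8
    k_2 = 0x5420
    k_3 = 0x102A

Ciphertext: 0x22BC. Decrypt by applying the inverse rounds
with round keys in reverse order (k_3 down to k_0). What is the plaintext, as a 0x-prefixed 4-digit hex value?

s_0 = ciphertext = 0x22BC
s_1 = InvRound(s_0, k_3) = 0x03C4
s_2 = InvRound(s_1, k_2) = 0x61A8
s_3 = InvRound(s_2, k_1) = 0xA00B
s_4 = InvRound(s_3, k_0) = 0x7B85

0x7B85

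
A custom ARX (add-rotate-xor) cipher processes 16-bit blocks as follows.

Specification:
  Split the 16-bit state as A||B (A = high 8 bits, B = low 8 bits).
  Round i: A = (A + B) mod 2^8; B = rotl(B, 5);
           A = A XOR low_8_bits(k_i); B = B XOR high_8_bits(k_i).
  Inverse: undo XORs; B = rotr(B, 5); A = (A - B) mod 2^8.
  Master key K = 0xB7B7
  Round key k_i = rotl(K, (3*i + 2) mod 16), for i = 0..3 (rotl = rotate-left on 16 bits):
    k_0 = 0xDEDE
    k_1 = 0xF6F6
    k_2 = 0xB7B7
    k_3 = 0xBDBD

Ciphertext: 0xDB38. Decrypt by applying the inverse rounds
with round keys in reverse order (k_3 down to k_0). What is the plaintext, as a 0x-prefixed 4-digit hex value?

0xAC7C

s_0 = ciphertext = 0xDB38
s_1 = InvRound(s_0, k_3) = 0x3A2C
s_2 = InvRound(s_1, k_2) = 0xB1DC
s_3 = InvRound(s_2, k_1) = 0xF651
s_4 = InvRound(s_3, k_0) = 0xAC7C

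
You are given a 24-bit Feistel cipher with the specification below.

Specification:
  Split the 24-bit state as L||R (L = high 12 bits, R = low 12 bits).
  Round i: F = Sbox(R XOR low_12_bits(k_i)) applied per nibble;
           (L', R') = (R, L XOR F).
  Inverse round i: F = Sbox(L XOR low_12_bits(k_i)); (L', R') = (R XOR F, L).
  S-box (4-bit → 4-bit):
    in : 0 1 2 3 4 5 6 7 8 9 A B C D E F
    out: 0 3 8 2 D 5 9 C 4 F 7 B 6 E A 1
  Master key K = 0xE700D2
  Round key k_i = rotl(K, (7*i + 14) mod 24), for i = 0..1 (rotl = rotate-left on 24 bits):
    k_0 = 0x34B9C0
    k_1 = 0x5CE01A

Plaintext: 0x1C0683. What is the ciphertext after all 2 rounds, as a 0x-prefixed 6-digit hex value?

0x012687

s_0 = plaintext = 0x1C0683
s_1 = Round(s_0, k_0) = 0x683012
s_2 = Round(s_1, k_1) = 0x012687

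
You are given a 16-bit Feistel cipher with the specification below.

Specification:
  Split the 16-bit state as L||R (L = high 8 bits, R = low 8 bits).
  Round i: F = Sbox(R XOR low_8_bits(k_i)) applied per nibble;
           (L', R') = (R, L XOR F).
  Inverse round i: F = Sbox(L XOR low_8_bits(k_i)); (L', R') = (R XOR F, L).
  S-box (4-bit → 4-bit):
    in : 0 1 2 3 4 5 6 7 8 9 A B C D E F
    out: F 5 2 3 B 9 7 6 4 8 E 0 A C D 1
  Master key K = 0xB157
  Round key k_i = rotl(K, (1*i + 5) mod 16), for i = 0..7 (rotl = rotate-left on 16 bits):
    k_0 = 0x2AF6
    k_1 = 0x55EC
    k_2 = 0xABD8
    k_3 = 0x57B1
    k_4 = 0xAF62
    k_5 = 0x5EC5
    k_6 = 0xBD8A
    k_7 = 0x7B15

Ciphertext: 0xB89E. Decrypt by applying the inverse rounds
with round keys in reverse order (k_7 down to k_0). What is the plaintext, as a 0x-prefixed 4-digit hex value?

0x88BC

s_0 = ciphertext = 0xB89E
s_1 = InvRound(s_0, k_7) = 0x72B8
s_2 = InvRound(s_1, k_6) = 0xAC72
s_3 = InvRound(s_2, k_5) = 0x0AAC
s_4 = InvRound(s_3, k_4) = 0xD80A
s_5 = InvRound(s_4, k_3) = 0x72D8
s_6 = InvRound(s_5, k_2) = 0x3672
s_7 = InvRound(s_6, k_1) = 0xBC36
s_8 = InvRound(s_7, k_0) = 0x88BC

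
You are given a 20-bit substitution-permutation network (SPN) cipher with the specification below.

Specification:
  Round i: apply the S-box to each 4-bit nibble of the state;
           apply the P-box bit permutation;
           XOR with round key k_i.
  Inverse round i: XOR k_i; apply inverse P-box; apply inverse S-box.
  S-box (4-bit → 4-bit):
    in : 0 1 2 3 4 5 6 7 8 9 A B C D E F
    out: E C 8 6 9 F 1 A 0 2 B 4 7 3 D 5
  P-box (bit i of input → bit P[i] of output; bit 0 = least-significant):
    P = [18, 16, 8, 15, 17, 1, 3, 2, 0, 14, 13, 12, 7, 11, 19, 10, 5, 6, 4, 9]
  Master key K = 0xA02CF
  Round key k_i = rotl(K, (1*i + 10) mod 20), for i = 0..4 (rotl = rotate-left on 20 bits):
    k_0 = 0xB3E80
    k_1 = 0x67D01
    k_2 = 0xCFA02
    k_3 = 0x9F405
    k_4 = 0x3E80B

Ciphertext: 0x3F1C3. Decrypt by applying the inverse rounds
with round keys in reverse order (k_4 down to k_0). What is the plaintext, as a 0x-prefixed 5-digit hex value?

0xAA348

s_0 = ciphertext = 0x3F1C3
s_1 = InvRound(s_0, k_4) = 0x9D2BB
s_2 = InvRound(s_1, k_3) = 0xE4B08
s_3 = InvRound(s_2, k_2) = 0x881C1
s_4 = InvRound(s_3, k_1) = 0x95064
s_5 = InvRound(s_4, k_0) = 0xAA348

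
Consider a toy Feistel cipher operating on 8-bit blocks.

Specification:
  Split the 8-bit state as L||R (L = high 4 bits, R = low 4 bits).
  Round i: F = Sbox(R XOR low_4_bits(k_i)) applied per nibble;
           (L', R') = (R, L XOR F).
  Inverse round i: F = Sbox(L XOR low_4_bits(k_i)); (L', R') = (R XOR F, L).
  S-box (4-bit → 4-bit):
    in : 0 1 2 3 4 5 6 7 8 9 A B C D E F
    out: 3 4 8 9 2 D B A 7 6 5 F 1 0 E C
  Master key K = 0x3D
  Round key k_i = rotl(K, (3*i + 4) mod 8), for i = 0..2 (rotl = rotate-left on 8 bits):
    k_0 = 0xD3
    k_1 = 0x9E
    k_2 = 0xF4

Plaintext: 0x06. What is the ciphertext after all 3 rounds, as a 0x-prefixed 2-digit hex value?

0xF2

s_0 = plaintext = 0x06
s_1 = Round(s_0, k_0) = 0x6D
s_2 = Round(s_1, k_1) = 0xDF
s_3 = Round(s_2, k_2) = 0xF2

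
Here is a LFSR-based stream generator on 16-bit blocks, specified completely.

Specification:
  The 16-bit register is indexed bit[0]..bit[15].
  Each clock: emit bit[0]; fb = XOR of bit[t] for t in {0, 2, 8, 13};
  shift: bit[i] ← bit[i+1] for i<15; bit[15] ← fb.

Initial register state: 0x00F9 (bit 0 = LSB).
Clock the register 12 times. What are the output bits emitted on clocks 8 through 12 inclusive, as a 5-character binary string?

10000

reg_0 = 0x00F9
clock 1: out=1, reg = 0x807C
clock 2: out=0, reg = 0xC03E
clock 3: out=0, reg = 0xE01F
clock 4: out=1, reg = 0xF00F
clock 5: out=1, reg = 0xF807
clock 6: out=1, reg = 0xFC03
clock 7: out=1, reg = 0x7E01
clock 8: out=1, reg = 0x3F00
clock 9: out=0, reg = 0x1F80
clock 10: out=0, reg = 0x8FC0
clock 11: out=0, reg = 0xC7E0
clock 12: out=0, reg = 0xE3F0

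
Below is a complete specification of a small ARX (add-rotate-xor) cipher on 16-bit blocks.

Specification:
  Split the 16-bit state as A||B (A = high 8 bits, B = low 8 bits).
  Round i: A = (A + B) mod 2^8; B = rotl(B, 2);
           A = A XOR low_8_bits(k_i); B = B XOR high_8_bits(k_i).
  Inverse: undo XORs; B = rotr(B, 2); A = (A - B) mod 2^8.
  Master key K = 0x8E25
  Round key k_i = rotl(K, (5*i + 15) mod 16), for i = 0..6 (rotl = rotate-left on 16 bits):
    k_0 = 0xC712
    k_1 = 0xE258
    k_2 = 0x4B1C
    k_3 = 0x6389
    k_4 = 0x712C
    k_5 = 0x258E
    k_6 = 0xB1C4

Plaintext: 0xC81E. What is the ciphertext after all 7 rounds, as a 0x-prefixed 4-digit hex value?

0xF3D1

s_0 = plaintext = 0xC81E
s_1 = Round(s_0, k_0) = 0xF4BF
s_2 = Round(s_1, k_1) = 0xEB1C
s_3 = Round(s_2, k_2) = 0x1B3B
s_4 = Round(s_3, k_3) = 0xDF8F
s_5 = Round(s_4, k_4) = 0x424F
s_6 = Round(s_5, k_5) = 0x1F18
s_7 = Round(s_6, k_6) = 0xF3D1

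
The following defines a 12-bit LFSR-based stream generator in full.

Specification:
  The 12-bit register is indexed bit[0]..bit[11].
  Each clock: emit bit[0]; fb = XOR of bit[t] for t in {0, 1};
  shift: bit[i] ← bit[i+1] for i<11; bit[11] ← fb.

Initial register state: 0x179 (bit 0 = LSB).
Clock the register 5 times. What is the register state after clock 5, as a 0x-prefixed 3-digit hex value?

0x28B

reg_0 = 0x179
clock 1: out=1, reg = 0x8BC
clock 2: out=0, reg = 0x45E
clock 3: out=0, reg = 0xA2F
clock 4: out=1, reg = 0x517
clock 5: out=1, reg = 0x28B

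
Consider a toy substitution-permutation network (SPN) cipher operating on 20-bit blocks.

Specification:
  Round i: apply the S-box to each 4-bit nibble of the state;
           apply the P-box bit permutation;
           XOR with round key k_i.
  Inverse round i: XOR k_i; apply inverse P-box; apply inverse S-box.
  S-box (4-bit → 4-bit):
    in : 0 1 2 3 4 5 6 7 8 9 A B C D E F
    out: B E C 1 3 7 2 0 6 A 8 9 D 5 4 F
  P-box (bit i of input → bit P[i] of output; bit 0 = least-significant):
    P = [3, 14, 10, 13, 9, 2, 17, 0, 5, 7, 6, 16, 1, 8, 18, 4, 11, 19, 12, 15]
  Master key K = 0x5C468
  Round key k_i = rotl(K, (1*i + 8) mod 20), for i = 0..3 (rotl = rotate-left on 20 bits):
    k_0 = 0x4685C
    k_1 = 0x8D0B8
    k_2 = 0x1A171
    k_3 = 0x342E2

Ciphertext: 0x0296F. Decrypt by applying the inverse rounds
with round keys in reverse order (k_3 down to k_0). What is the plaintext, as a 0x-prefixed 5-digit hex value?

s_0 = ciphertext = 0x0296F
s_1 = InvRound(s_0, k_3) = 0x369F0
s_2 = InvRound(s_1, k_2) = 0xB7626
s_3 = InvRound(s_2, k_1) = 0xAB95C
s_4 = InvRound(s_3, k_0) = 0x187E6

0x187E6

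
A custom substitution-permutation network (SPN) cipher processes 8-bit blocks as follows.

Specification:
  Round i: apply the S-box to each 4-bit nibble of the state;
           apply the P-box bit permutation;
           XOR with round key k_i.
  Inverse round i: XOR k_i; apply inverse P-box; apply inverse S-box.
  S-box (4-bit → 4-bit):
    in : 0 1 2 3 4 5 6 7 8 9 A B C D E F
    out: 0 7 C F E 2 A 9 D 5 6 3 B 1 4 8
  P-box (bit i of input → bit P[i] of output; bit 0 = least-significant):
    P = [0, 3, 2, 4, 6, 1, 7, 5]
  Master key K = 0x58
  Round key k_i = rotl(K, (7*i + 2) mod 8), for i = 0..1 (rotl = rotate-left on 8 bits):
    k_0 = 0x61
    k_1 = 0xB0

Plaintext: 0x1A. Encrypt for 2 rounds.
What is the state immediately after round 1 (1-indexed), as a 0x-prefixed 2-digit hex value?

s_0 = plaintext = 0x1A
s_1 = Round(s_0, k_0) = 0xAF
s_2 = Round(s_1, k_1) = 0x22

0xAF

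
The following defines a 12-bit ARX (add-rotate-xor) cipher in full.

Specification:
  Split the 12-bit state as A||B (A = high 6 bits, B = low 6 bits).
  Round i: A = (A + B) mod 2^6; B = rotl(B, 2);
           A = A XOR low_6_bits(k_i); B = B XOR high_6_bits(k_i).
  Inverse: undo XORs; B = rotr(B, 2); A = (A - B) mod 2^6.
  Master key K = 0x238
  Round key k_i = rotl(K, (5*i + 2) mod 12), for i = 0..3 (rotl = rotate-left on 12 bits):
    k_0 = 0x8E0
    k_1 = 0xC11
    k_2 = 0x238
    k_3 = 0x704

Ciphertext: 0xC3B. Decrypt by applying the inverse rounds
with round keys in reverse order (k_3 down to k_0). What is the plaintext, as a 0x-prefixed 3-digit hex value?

0x04A

s_0 = ciphertext = 0xC3B
s_1 = InvRound(s_0, k_3) = 0xEF9
s_2 = InvRound(s_1, k_2) = 0x9DC
s_3 = InvRound(s_2, k_1) = 0xACB
s_4 = InvRound(s_3, k_0) = 0x04A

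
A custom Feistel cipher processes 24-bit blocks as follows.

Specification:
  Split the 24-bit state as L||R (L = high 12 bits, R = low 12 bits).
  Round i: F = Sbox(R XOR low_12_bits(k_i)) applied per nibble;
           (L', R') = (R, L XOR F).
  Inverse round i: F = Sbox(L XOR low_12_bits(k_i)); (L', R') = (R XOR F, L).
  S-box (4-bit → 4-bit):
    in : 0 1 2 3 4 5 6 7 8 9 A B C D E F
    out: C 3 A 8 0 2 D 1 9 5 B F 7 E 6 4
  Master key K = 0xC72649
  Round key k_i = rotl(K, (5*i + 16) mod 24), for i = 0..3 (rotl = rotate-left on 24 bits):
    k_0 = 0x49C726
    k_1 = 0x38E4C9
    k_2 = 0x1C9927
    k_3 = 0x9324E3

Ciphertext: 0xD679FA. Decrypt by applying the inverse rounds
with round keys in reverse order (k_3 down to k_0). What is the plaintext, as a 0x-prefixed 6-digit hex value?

0xF253D6

s_0 = ciphertext = 0xD679FA
s_1 = InvRound(s_0, k_3) = 0xC6AD67
s_2 = InvRound(s_1, k_2) = 0xF69C6A
s_3 = InvRound(s_2, k_1) = 0x3D6F69
s_4 = InvRound(s_3, k_0) = 0xF253D6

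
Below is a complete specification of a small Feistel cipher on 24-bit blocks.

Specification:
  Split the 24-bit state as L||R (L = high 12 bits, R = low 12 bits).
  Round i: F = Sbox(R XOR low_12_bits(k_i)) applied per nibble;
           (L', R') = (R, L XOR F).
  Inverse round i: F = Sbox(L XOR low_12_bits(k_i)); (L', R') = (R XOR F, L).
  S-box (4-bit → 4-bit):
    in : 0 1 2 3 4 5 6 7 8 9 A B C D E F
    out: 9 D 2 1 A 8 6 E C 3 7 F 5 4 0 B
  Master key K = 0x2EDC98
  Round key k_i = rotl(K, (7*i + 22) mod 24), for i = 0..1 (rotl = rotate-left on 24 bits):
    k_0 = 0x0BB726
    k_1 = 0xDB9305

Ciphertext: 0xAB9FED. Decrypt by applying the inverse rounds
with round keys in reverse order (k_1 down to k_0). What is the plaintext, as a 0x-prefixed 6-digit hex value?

0x5A9C18

s_0 = ciphertext = 0xAB9FED
s_1 = InvRound(s_0, k_1) = 0xC18AB9
s_2 = InvRound(s_1, k_0) = 0x5A9C18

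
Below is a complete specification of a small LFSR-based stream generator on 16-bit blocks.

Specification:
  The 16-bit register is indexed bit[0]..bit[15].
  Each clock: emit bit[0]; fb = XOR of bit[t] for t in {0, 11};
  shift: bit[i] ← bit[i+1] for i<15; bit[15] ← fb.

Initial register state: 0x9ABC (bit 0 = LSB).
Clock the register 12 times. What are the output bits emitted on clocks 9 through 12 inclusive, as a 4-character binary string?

0101

reg_0 = 0x9ABC
clock 1: out=0, reg = 0xCD5E
clock 2: out=0, reg = 0xE6AF
clock 3: out=1, reg = 0xF357
clock 4: out=1, reg = 0xF9AB
clock 5: out=1, reg = 0x7CD5
clock 6: out=1, reg = 0x3E6A
clock 7: out=0, reg = 0x9F35
clock 8: out=1, reg = 0x4F9A
clock 9: out=0, reg = 0xA7CD
clock 10: out=1, reg = 0xD3E6
clock 11: out=0, reg = 0x69F3
clock 12: out=1, reg = 0x34F9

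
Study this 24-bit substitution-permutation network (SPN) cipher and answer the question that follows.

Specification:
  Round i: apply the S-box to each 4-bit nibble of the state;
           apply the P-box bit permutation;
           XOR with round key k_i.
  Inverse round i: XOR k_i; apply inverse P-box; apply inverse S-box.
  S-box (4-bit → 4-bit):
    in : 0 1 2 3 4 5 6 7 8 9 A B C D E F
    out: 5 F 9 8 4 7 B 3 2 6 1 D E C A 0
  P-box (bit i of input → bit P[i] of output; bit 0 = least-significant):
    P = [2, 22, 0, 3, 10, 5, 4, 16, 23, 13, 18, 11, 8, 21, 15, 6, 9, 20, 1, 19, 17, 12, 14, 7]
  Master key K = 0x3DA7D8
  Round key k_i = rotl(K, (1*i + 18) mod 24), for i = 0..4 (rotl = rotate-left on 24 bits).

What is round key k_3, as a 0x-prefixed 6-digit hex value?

0x07B4FB

K = 0x3DA7D8
k_0 = rotl(K, (1*0+18) mod 24) = rotl(K, 18) = 0x60F69F
k_1 = rotl(K, (1*1+18) mod 24) = rotl(K, 19) = 0xC1ED3E
k_2 = rotl(K, (1*2+18) mod 24) = rotl(K, 20) = 0x83DA7D
k_3 = rotl(K, (1*3+18) mod 24) = rotl(K, 21) = 0x07B4FB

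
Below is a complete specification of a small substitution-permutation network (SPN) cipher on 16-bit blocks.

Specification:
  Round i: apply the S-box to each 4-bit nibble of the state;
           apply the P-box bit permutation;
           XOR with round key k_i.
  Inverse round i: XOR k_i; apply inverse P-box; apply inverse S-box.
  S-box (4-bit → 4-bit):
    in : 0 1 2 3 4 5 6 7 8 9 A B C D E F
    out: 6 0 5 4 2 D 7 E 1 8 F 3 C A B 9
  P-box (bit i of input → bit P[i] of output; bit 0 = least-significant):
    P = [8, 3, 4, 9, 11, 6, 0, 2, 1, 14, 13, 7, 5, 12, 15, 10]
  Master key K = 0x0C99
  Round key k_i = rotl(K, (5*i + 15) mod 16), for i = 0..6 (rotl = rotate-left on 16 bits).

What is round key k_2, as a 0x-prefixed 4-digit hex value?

0x3219

K = 0x0C99
k_0 = rotl(K, (5*0+15) mod 16) = rotl(K, 15) = 0x864C
k_1 = rotl(K, (5*1+15) mod 16) = rotl(K, 4) = 0xC990
k_2 = rotl(K, (5*2+15) mod 16) = rotl(K, 9) = 0x3219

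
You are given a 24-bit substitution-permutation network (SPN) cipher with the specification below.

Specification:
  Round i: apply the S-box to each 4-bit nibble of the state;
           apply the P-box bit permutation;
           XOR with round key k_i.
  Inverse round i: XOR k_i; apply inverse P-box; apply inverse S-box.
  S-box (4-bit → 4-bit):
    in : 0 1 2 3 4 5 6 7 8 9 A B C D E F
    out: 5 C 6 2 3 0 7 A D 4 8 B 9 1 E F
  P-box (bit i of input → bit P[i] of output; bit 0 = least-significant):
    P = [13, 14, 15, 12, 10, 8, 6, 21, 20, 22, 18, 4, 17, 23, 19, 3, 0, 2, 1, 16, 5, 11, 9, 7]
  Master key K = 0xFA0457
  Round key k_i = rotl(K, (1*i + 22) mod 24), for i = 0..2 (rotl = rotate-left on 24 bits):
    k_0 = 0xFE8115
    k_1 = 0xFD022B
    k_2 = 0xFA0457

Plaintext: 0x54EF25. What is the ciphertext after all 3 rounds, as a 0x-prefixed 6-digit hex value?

s_0 = plaintext = 0x54EF25
s_1 = Round(s_0, k_0) = 0x228048
s_2 = Round(s_1, k_1) = 0xE3BD25
s_3 = Round(s_2, k_2) = 0x680F9B

0x680F9B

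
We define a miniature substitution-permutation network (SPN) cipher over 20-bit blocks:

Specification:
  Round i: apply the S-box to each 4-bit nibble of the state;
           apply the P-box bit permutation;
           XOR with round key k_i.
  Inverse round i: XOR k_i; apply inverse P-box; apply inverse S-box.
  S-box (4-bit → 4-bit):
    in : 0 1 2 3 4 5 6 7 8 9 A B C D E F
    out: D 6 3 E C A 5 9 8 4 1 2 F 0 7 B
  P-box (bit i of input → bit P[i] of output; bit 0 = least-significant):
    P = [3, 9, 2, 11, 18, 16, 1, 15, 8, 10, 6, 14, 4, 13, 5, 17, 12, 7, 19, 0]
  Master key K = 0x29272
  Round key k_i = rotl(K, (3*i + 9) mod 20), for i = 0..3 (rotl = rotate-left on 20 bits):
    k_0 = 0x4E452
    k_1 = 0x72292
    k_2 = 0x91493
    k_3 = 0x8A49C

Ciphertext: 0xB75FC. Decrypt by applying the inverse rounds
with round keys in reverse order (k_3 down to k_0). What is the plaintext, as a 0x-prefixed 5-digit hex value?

0xC45EF

s_0 = ciphertext = 0xB75FC
s_1 = InvRound(s_0, k_3) = 0xA405D
s_2 = InvRound(s_1, k_2) = 0x28316
s_3 = InvRound(s_2, k_1) = 0xBBAF9
s_4 = InvRound(s_3, k_0) = 0xC45EF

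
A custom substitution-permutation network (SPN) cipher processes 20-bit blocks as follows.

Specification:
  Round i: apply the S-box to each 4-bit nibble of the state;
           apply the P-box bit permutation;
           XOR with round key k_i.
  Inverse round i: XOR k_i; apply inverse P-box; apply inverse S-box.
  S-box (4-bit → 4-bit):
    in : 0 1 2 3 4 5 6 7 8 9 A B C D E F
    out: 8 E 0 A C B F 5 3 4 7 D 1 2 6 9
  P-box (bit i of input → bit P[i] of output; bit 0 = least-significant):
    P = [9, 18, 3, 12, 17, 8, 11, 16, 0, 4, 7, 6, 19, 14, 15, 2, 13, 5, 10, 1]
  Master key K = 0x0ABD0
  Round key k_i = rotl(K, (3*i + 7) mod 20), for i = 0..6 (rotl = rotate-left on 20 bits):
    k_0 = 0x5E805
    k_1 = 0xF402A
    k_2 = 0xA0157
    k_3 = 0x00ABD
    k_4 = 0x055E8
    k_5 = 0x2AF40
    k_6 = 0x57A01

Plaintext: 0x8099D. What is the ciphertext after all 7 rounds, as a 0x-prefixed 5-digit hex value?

s_0 = plaintext = 0x8099D
s_1 = Round(s_0, k_0) = 0x1C0A1
s_2 = Round(s_1, k_1) = 0x15D40
s_3 = Round(s_2, k_2) = 0x35D61
s_4 = Round(s_3, k_3) = 0xF5383
s_5 = Round(s_4, k_4) = 0xE24BE
s_6 = Round(s_5, k_5) = 0x5A3A8
s_7 = Round(s_6, k_6) = 0xB9173

0xB9173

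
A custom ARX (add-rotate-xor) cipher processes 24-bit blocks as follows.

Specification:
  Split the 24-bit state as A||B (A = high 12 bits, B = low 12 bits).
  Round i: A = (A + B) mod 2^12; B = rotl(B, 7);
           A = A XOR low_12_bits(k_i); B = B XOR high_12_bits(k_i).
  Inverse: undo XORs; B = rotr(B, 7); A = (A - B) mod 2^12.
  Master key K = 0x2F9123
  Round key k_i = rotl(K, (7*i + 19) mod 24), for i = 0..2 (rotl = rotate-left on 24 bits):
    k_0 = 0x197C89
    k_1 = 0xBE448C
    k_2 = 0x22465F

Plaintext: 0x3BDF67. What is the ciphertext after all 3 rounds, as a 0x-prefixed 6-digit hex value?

s_0 = plaintext = 0x3BDF67
s_1 = Round(s_0, k_0) = 0xFAD26C
s_2 = Round(s_1, k_1) = 0x695DF7
s_3 = Round(s_2, k_2) = 0x2D39CB

0x2D39CB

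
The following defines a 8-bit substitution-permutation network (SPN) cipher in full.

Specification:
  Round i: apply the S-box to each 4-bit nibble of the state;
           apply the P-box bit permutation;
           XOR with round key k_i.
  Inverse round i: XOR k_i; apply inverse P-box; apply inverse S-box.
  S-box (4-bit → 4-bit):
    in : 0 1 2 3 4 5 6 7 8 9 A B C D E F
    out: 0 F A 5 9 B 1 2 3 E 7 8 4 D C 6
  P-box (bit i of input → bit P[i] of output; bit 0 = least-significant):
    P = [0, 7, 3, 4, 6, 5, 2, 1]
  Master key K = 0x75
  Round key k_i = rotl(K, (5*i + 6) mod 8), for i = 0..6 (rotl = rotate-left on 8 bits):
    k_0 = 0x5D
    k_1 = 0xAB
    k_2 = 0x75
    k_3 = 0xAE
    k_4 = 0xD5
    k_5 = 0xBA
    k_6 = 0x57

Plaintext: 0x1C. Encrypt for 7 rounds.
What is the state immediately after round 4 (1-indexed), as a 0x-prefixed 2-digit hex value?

s_0 = plaintext = 0x1C
s_1 = Round(s_0, k_0) = 0x33
s_2 = Round(s_1, k_1) = 0xE6
s_3 = Round(s_2, k_2) = 0x72
s_4 = Round(s_3, k_3) = 0x1E
s_5 = Round(s_4, k_4) = 0xAB
s_6 = Round(s_5, k_5) = 0xCE
s_7 = Round(s_6, k_6) = 0x4B

0x1E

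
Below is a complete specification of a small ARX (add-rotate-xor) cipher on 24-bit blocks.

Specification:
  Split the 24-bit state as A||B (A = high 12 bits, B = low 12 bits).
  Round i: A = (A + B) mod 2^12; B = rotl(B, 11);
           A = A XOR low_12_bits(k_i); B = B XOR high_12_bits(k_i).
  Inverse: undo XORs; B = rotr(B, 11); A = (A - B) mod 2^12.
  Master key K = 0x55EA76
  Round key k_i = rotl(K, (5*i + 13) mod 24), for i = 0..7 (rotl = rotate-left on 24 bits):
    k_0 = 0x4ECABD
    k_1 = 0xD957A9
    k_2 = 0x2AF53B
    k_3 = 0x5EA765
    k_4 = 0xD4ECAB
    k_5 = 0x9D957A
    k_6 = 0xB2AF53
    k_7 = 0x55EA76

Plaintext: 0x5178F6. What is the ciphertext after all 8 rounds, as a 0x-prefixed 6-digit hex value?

0x1D5148

s_0 = plaintext = 0x5178F6
s_1 = Round(s_0, k_0) = 0x4B0097
s_2 = Round(s_1, k_1) = 0x2EE5DE
s_3 = Round(s_2, k_2) = 0xDF7040
s_4 = Round(s_3, k_3) = 0x9525CA
s_5 = Round(s_4, k_4) = 0x3B7FAB
s_6 = Round(s_5, k_5) = 0x61860C
s_7 = Round(s_6, k_6) = 0x37782C
s_8 = Round(s_7, k_7) = 0x1D5148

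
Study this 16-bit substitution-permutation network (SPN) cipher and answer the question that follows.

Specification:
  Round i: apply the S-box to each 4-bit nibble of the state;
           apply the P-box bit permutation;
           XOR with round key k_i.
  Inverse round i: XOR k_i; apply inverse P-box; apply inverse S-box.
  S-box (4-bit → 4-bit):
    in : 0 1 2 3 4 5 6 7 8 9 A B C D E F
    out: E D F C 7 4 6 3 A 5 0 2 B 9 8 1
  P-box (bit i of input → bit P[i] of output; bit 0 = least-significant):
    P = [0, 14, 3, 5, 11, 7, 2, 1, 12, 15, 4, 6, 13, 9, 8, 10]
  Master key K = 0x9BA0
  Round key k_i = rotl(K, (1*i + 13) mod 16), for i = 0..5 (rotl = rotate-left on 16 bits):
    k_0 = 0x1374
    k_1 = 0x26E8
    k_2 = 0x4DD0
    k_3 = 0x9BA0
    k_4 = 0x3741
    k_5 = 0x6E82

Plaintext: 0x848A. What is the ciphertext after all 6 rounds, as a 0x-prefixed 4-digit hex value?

s_0 = plaintext = 0x848A
s_1 = Round(s_0, k_0) = 0x85E6
s_2 = Round(s_1, k_1) = 0x60F2
s_3 = Round(s_2, k_2) = 0x86A9
s_4 = Round(s_3, k_3) = 0x1DB9
s_5 = Round(s_4, k_4) = 0x0288
s_6 = Round(s_5, k_5) = 0xB970

0xB970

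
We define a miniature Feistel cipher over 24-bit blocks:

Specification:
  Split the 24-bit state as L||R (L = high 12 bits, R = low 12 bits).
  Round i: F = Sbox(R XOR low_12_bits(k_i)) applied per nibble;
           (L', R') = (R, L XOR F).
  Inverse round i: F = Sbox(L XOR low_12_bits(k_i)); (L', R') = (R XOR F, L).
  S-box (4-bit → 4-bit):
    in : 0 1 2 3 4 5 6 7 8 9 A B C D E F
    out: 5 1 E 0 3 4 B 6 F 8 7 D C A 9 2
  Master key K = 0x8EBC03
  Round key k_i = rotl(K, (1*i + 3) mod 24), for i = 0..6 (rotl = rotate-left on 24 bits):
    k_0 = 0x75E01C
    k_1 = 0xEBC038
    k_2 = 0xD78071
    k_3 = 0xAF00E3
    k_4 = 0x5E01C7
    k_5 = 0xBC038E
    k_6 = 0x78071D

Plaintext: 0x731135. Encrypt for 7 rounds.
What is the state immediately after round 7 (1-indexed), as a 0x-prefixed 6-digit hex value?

s_0 = plaintext = 0x731135
s_1 = Round(s_0, k_0) = 0x1356D9
s_2 = Round(s_1, k_1) = 0x6D9AA4
s_3 = Round(s_2, k_2) = 0xAA417D
s_4 = Round(s_3, k_3) = 0x17DB2D
s_5 = Round(s_4, k_4) = 0xB2D6EA
s_6 = Round(s_5, k_5) = 0x6EAF9E
s_7 = Round(s_6, k_6) = 0xF9E91A

0xF9E91A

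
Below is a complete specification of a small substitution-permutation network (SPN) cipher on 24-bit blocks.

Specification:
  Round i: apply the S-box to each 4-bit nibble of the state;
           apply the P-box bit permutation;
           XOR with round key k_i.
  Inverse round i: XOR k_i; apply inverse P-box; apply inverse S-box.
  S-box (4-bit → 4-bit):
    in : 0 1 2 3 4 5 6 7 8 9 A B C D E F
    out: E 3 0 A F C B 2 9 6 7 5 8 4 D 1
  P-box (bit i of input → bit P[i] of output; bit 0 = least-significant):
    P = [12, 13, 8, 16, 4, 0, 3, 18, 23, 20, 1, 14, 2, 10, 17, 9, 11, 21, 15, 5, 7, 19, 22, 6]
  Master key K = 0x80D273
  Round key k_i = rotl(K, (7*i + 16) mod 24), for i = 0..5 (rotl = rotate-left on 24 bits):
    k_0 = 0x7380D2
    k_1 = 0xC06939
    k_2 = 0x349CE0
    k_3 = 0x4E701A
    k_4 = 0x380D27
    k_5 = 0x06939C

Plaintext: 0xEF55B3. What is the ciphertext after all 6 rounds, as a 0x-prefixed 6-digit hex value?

0xC6EBC0

s_0 = plaintext = 0xEF55B3
s_1 = Round(s_0, k_0) = 0x30EA08
s_2 = Round(s_1, k_1) = 0x7FFB56
s_3 = Round(s_2, k_2) = 0xB9A4EE
s_4 = Round(s_3, k_3) = 0xB9A584
s_5 = Round(s_4, k_4) = 0x5FF8B1
s_6 = Round(s_5, k_5) = 0xC6EBC0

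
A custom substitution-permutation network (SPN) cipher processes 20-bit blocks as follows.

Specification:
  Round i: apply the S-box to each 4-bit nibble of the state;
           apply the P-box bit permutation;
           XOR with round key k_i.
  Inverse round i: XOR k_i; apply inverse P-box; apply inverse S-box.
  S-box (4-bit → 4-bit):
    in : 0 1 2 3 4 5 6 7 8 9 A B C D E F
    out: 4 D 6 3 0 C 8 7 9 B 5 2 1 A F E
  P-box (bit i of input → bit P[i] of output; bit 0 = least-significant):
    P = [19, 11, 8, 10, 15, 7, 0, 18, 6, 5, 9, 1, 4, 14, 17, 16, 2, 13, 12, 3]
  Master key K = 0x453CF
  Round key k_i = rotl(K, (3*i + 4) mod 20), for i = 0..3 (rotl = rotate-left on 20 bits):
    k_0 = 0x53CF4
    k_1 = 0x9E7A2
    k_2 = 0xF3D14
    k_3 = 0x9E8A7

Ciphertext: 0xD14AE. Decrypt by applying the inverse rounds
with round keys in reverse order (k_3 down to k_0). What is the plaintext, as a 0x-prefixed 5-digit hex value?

0x97969

s_0 = ciphertext = 0xD14AE
s_1 = InvRound(s_0, k_3) = 0xFB41D
s_2 = InvRound(s_1, k_2) = 0x644A2
s_3 = InvRound(s_2, k_1) = 0xB508A
s_4 = InvRound(s_3, k_0) = 0x97969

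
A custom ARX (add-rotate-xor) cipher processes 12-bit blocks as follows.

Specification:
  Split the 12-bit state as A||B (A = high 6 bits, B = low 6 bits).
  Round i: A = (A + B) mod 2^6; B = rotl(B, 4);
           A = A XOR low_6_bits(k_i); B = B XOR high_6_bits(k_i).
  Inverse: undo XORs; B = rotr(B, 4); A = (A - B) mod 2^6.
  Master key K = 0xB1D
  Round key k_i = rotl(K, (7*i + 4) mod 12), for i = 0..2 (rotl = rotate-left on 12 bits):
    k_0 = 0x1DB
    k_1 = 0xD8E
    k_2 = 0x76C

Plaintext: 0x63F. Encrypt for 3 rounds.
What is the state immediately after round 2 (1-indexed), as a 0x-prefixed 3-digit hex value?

s_0 = plaintext = 0x63F
s_1 = Round(s_0, k_0) = 0x338
s_2 = Round(s_1, k_1) = 0x2B8
s_3 = Round(s_2, k_2) = 0xB93

0x2B8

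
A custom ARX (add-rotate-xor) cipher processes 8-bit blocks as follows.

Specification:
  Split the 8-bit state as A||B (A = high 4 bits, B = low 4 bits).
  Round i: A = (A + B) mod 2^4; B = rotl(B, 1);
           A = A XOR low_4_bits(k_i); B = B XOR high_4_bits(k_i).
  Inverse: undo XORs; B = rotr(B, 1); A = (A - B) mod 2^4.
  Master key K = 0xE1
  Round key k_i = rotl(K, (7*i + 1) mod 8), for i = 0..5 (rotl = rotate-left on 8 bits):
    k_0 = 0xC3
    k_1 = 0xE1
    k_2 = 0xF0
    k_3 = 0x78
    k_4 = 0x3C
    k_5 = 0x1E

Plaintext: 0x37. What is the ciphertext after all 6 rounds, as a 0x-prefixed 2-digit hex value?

s_0 = plaintext = 0x37
s_1 = Round(s_0, k_0) = 0x92
s_2 = Round(s_1, k_1) = 0xAA
s_3 = Round(s_2, k_2) = 0x4A
s_4 = Round(s_3, k_3) = 0x62
s_5 = Round(s_4, k_4) = 0x47
s_6 = Round(s_5, k_5) = 0x5F

0x5F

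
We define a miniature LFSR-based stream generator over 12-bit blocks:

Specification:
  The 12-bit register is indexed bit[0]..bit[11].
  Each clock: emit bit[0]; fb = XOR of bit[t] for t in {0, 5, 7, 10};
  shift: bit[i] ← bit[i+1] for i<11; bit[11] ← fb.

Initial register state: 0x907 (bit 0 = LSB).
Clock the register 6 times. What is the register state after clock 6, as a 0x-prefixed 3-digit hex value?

0xCE4

reg_0 = 0x907
clock 1: out=1, reg = 0xC83
clock 2: out=1, reg = 0xE41
clock 3: out=1, reg = 0x720
clock 4: out=0, reg = 0x390
clock 5: out=0, reg = 0x9C8
clock 6: out=0, reg = 0xCE4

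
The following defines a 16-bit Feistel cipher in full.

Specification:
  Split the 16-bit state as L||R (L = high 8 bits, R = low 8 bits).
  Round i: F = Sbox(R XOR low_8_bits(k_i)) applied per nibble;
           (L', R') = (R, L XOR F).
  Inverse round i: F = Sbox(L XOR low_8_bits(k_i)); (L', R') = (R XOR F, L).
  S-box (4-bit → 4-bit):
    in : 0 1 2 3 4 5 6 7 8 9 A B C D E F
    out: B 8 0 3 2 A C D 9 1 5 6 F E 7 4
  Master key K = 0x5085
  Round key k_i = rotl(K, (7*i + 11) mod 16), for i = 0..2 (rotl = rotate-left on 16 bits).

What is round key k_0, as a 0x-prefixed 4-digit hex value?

0x2A84

K = 0x5085
k_0 = rotl(K, (7*0+11) mod 16) = rotl(K, 11) = 0x2A84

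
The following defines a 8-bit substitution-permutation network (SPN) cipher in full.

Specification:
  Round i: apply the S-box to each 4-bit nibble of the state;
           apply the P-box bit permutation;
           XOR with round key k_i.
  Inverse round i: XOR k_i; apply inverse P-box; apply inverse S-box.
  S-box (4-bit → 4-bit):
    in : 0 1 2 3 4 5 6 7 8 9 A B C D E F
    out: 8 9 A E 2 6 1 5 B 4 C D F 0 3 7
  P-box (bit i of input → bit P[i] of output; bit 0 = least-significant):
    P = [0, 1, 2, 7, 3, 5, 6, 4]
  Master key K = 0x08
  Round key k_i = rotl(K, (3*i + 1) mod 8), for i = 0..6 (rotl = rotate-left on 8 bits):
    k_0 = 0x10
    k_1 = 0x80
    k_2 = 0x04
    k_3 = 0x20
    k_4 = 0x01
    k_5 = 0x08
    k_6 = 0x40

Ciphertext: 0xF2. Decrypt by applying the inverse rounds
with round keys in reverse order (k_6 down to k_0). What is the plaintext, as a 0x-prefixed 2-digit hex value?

s_0 = ciphertext = 0xF2
s_1 = InvRound(s_0, k_6) = 0x22
s_2 = InvRound(s_1, k_5) = 0xE4
s_3 = InvRound(s_2, k_4) = 0x5B
s_4 = InvRound(s_3, k_3) = 0xCE
s_5 = InvRound(s_4, k_2) = 0x72
s_6 = InvRound(s_5, k_1) = 0x32
s_7 = InvRound(s_6, k_0) = 0x44

0x44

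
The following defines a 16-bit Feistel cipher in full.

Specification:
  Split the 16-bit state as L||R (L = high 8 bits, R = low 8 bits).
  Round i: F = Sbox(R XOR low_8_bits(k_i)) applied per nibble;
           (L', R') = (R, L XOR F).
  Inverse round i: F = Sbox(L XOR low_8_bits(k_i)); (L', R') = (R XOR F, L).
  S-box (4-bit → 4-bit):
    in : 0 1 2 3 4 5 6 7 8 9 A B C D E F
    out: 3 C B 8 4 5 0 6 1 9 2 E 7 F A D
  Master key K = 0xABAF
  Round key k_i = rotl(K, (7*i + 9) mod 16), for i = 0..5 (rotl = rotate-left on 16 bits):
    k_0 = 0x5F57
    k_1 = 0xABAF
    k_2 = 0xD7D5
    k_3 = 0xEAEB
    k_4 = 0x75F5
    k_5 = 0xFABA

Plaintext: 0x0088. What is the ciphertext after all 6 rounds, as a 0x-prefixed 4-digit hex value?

s_0 = plaintext = 0x0088
s_1 = Round(s_0, k_0) = 0x88FD
s_2 = Round(s_1, k_1) = 0xFDD3
s_3 = Round(s_2, k_2) = 0xD3CD
s_4 = Round(s_3, k_3) = 0xCD63
s_5 = Round(s_4, k_4) = 0x635D
s_6 = Round(s_5, k_5) = 0x5DC5

0x5DC5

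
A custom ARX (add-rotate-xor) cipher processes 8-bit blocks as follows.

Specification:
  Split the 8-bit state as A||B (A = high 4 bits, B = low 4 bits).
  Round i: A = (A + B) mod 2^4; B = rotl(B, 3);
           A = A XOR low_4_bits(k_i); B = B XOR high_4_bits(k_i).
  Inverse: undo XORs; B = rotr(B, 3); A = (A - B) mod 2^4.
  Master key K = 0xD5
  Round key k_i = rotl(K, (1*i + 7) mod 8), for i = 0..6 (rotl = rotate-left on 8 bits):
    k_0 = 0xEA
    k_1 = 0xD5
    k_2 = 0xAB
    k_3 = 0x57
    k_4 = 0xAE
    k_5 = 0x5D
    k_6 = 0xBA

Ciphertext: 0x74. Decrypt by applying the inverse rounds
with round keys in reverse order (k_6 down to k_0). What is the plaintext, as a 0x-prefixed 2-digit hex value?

s_0 = ciphertext = 0x74
s_1 = InvRound(s_0, k_6) = 0xEF
s_2 = InvRound(s_1, k_5) = 0xE5
s_3 = InvRound(s_2, k_4) = 0x1F
s_4 = InvRound(s_3, k_3) = 0x15
s_5 = InvRound(s_4, k_2) = 0xBF
s_6 = InvRound(s_5, k_1) = 0xA4
s_7 = InvRound(s_6, k_0) = 0xB5

0xB5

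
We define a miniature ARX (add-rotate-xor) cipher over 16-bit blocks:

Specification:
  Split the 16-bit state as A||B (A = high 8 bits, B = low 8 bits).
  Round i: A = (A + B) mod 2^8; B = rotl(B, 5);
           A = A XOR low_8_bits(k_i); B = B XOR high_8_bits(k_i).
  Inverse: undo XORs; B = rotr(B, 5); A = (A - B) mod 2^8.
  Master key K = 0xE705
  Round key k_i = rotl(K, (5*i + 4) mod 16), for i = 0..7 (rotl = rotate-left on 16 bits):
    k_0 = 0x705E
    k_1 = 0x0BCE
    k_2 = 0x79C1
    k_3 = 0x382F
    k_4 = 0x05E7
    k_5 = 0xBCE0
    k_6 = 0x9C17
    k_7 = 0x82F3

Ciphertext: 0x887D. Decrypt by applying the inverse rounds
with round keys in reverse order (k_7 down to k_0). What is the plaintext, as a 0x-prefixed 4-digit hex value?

s_0 = ciphertext = 0x887D
s_1 = InvRound(s_0, k_7) = 0x7CFF
s_2 = InvRound(s_1, k_6) = 0x501B
s_3 = InvRound(s_2, k_5) = 0x733D
s_4 = InvRound(s_3, k_4) = 0xD3C1
s_5 = InvRound(s_4, k_3) = 0x2DCF
s_6 = InvRound(s_5, k_2) = 0x37B5
s_7 = InvRound(s_6, k_1) = 0x04F5
s_8 = InvRound(s_7, k_0) = 0x2E2C

0x2E2C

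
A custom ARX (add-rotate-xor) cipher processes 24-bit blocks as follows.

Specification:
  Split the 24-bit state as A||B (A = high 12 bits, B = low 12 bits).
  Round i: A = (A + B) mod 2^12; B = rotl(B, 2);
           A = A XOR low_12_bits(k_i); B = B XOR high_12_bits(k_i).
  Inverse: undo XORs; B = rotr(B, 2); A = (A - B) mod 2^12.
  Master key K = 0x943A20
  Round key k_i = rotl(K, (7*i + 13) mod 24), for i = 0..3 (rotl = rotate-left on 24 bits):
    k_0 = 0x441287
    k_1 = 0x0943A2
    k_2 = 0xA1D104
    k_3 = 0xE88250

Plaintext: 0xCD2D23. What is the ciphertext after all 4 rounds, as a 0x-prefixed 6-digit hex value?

0x567C3D

s_0 = plaintext = 0xCD2D23
s_1 = Round(s_0, k_0) = 0xB720CE
s_2 = Round(s_1, k_1) = 0xFE23AC
s_3 = Round(s_2, k_2) = 0x28A4AD
s_4 = Round(s_3, k_3) = 0x567C3D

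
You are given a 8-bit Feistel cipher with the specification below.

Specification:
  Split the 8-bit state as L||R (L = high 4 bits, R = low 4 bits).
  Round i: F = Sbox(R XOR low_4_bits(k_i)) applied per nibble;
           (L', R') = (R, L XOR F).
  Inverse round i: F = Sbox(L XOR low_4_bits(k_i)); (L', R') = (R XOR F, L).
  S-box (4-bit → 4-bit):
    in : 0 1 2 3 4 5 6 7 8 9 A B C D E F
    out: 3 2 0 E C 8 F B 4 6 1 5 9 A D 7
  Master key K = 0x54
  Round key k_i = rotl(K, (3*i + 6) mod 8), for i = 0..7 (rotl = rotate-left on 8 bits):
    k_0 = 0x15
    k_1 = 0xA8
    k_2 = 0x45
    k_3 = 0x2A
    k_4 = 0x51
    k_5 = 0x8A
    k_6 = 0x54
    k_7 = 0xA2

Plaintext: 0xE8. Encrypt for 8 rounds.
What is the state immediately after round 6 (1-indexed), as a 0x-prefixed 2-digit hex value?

s_0 = plaintext = 0xE8
s_1 = Round(s_0, k_0) = 0x84
s_2 = Round(s_1, k_1) = 0x41
s_3 = Round(s_2, k_2) = 0x18
s_4 = Round(s_3, k_3) = 0x81
s_5 = Round(s_4, k_4) = 0x1B
s_6 = Round(s_5, k_5) = 0xB3
s_7 = Round(s_6, k_6) = 0x30
s_8 = Round(s_7, k_7) = 0x03

0xB3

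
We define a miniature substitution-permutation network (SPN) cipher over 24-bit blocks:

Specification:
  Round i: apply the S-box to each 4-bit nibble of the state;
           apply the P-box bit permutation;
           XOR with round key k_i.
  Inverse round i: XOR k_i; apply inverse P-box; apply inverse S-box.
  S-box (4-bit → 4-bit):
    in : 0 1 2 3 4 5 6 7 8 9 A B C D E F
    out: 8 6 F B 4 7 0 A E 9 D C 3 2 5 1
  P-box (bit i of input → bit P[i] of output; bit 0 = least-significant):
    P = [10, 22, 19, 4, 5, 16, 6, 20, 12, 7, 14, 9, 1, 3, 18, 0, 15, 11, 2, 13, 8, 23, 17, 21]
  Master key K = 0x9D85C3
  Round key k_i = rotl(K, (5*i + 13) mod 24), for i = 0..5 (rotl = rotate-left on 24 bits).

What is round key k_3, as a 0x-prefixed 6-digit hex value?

0xD85C39

K = 0x9D85C3
k_0 = rotl(K, (5*0+13) mod 24) = rotl(K, 13) = 0xB873B0
k_1 = rotl(K, (5*1+13) mod 24) = rotl(K, 18) = 0x0E7617
k_2 = rotl(K, (5*2+13) mod 24) = rotl(K, 23) = 0xCEC2E1
k_3 = rotl(K, (5*3+13) mod 24) = rotl(K, 4) = 0xD85C39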